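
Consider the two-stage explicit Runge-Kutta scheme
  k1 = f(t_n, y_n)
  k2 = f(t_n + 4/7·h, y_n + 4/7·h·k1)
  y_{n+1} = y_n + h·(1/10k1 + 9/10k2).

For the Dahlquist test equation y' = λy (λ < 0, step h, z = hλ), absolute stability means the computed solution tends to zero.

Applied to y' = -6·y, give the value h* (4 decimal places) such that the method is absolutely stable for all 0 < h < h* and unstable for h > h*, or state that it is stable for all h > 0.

(-1.9444,0); λ=-6 ⇒ h* = (35/18)/6 = 0.3241.

Set f=λy, z=hλ:
  k1=λy_n ⇒ h·k1=z·y_n;  k2=λ(1+4/7z)y_n ⇒ h·k2=z(1+4/7z)y_n
  y_{n+1}/y_n = 1 + 1/10z + 9/10z(1+4/7z) = 1 + z + 18/35z²
  R(z) = 1 + z + 18/35z².

Need |R(x)|<1, x<0.
x=-0.46: |R|=0.6488
R=1: x+18/35x²=0 ⇒ x=−35/18=-1.9444; min R=1−1/(4·18/35)=0.5139>−1
Confirm numerically:
  x=-1.876: |R|=0.93396 <1
  x=-1.589: |R|=0.70953 <1
  x=-1.566: |R|=0.69521 <1
  x=-1.226: |R|=0.54701 <1
  x=-2.274: |R|=1.38541 >1
  x=-2.004: |R|=1.06138 >1
Stable set (-1.9444, 0).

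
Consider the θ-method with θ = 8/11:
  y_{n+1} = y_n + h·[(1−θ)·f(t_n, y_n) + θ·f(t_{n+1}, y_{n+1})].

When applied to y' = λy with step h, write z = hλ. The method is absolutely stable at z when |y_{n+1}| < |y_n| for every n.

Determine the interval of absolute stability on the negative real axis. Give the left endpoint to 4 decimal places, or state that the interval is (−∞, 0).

unbounded; (−∞, 0).

Set f=λy, z=hλ:
  y_{n+1} = y_n + z·[3/11·y_n + 8/11·y_{n+1}] ⇒ (1 − 8/11z)y_{n+1} = (1 + 3/11z)y_n
  Hence R(z) = (1 + 3/11z)/(1 − 8/11z).

Need |R(x)|<1, x<0.
x=-0.3: |R|=0.7537
x=-2: |R|=0.1852
x=-10: |R|=0.2088
x=-100: |R|=0.3564
θ=8/11≥1/2 ⇒ |1+3/11x|<|1−8/11x| ∀x<0 ⇒ interval (−∞,0).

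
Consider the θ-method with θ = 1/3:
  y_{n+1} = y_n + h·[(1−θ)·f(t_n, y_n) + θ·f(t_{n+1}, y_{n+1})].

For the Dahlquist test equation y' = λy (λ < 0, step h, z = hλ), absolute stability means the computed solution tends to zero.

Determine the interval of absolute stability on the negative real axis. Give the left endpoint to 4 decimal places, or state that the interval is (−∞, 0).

On y'=λy, z=hλ:
  y_{n+1} = y_n + z·[2/3·y_n + 1/3·y_{n+1}] ⇒ (1 − 1/3z)y_{n+1} = (1 + 2/3z)y_n
  ⇒ R(z) = (1 + 2/3z)/(1 − 1/3z).

Solve |R(x)|<1 on ℝ⁻.
x=-1.77: |R|=0.1132
R=−1: 1+2/3x = −1+1/3x ⇒ -1/3x=2 ⇒ x=2/(-1/3)=-6.0000
Confirm numerically:
  x=-4.845: |R|=0.85277 <1
  x=-4.073: |R|=0.72756 <1
  x=-3.927: |R|=0.70074 <1
  x=-2.761: |R|=0.43777 <1
  x=-6.171: |R|=1.01865 >1
  x=-6.119: |R|=1.01305 >1
Interval (-6.0000, 0).

z∈(-6.0000,0).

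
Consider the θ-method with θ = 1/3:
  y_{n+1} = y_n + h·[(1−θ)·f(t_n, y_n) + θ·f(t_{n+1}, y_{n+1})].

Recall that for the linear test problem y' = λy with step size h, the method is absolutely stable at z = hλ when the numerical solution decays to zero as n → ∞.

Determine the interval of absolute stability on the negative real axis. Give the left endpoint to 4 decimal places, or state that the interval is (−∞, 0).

On y'=λy, z=hλ:
  y_{n+1} = y_n + z·[2/3·y_n + 1/3·y_{n+1}] ⇒ (1 − 1/3z)y_{n+1} = (1 + 2/3z)y_n
  ⇒ R(z) = (1 + 2/3z)/(1 − 1/3z).

Find x<0 with |R(x)|<1.
x=-0.38: |R|=0.6627
R=−1: 1+2/3x = −1+1/3x ⇒ -1/3x=2 ⇒ x=2/(-1/3)=-6.0000
Confirm numerically:
  x=-4.260: |R|=0.76033 <1
  x=-3.975: |R|=0.70968 <1
  x=-3.907: |R|=0.69697 <1
  x=-6.406: |R|=1.04316 >1
  x=-6.086: |R|=1.00947 >1
  x=-6.084: |R|=1.00925 >1
Stable set (-6.0000, 0).

(-6.0000, 0).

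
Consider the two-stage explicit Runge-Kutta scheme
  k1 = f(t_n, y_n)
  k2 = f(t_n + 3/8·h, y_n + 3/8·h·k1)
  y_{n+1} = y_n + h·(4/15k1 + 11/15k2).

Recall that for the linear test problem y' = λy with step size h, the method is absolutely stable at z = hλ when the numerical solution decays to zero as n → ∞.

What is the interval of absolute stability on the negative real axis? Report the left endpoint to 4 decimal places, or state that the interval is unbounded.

z∈(-3.6364,0).

On y'=λy, z=hλ:
  k1=λy_n ⇒ h·k1=z·y_n;  k2=λ(1+3/8z)y_n ⇒ h·k2=z(1+3/8z)y_n
  y_{n+1}/y_n = 1 + 4/15z + 11/15z(1+3/8z) = 1 + z + 11/40z²
  Hence R(z) = 1 + z + 11/40z².

Boundary: |R(x)|=1, x<0.
x=-1.67: |R|=0.0969
R=1: x+11/40x²=0 ⇒ x=−40/11=-3.6364; min R=1−1/(4·11/40)=0.0909>−1
Confirm numerically:
  x=-3.502: |R|=0.87060 <1
  x=-3.256: |R|=0.65942 <1
  x=-3.122: |R|=0.55839 <1
  x=-1.905: |R|=0.09298 <1
  x=-4.218: |R|=1.67467 >1
  x=-4.016: |R|=1.41927 >1
  x=-3.730: |R|=1.09605 >1
Interval (-3.6364, 0).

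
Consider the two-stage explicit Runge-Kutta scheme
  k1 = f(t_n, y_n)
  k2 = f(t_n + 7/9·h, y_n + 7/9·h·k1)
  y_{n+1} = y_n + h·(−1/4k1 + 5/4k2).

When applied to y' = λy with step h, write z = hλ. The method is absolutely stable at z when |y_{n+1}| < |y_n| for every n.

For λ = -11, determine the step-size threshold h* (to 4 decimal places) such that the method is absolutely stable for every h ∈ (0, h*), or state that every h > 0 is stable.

On y'=λy, z=hλ:
  k1=λy_n ⇒ h·k1=z·y_n;  k2=λ(1+7/9z)y_n ⇒ h·k2=z(1+7/9z)y_n
  y_{n+1}/y_n = 1 − 1/4z + 5/4z(1+7/9z) = 1 + z + 35/36z²
  ⇒ R(z) = 1 + z + 35/36z².

Find x<0 with |R(x)|<1.
x=-1.09: |R|=1.0651
R=1: x+35/36x²=0 ⇒ x=−36/35=-1.0286; min R=1−1/(4·35/36)=0.7429>−1
Confirm numerically:
  x=-0.655: |R|=0.76211 <1
  x=-0.538: |R|=0.74340 <1
  x=-0.413: |R|=0.75283 <1
  x=-1.618: |R|=1.92720 >1
  x=-1.174: |R|=1.16599 >1
Stable set (-1.0286, 0).

(-1.0286,0); λ=-11 ⇒ h* = (36/35)/11 = 0.0935.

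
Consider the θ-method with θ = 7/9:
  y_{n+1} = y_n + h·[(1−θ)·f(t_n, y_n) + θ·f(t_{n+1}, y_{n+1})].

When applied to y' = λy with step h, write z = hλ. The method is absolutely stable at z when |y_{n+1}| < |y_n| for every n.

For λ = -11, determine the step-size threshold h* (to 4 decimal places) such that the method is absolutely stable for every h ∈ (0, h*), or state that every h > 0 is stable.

On y'=λy, z=hλ:
  y_{n+1} = y_n + z·[2/9·y_n + 7/9·y_{n+1}] ⇒ (1 − 7/9z)y_{n+1} = (1 + 2/9z)y_n
  R(z) = (1 + 2/9z)/(1 − 7/9z).

Find x<0 with |R(x)|<1.
x=-1.37: |R|=0.3367
x=-2: |R|=0.2174
x=-10: |R|=0.1392
x=-100: |R|=0.2694
θ=7/9≥1/2 ⇒ |1+2/9x|<|1−7/9x| ∀x<0 ⇒ stable on all of ℝ⁻.

(−∞, 0) — no finite endpoint. Any h>0 works for λ=-11.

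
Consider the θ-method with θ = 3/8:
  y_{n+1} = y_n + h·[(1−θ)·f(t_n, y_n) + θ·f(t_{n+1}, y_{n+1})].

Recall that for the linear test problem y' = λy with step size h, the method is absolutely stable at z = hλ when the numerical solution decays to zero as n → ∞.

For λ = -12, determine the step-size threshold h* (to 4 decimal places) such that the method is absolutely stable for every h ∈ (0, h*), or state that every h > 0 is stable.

(-8.0000,0); λ=-12 ⇒ h* = (8)/12 = 0.6667.

On y'=λy, z=hλ:
  y_{n+1} = y_n + z·[5/8·y_n + 3/8·y_{n+1}] ⇒ (1 − 3/8z)y_{n+1} = (1 + 5/8z)y_n
  Hence R(z) = (1 + 5/8z)/(1 − 3/8z).

Boundary: |R(x)|=1, x<0.
x=-1.54: |R|=0.0238
R=−1: 1+5/8x = −1+3/8x ⇒ -1/4x=2 ⇒ x=2/(-1/4)=-8.0000
Confirm numerically:
  x=-7.261: |R|=0.95037 <1
  x=-6.566: |R|=0.89645 <1
  x=-4.259: |R|=0.63989 <1
  x=-8.407: |R|=1.02450 >1
  x=-8.125: |R|=1.00772 >1
Stable set (-8.0000, 0).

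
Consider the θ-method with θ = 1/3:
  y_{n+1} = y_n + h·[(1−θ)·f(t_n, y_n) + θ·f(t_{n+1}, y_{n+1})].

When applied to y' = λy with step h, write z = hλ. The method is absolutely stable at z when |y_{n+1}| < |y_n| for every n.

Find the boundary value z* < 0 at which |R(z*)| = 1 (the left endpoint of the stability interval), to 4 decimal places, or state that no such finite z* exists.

z* = -6.0000.

Test eqn y'=λy, z=hλ:
  y_{n+1} = y_n + z·[2/3·y_n + 1/3·y_{n+1}] ⇒ (1 − 1/3z)y_{n+1} = (1 + 2/3z)y_n
  Hence R(z) = (1 + 2/3z)/(1 − 1/3z).

Need |R(x)|<1, x<0.
x=-1.42: |R|=0.0362
R=−1: 1+2/3x = −1+1/3x ⇒ -1/3x=2 ⇒ x=2/(-1/3)=-6.0000
Confirm numerically:
  x=-5.770: |R|=0.97377 <1
  x=-3.343: |R|=0.58111 <1
  x=-3.217: |R|=0.55236 <1
  x=-6.378: |R|=1.04031 >1
  x=-6.115: |R|=1.01262 >1
Interval (-6.0000, 0).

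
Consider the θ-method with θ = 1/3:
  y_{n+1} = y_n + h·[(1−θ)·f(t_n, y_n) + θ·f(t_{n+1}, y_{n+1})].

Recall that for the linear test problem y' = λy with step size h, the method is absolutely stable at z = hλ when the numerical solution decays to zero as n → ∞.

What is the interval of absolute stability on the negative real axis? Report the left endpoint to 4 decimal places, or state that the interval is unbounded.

Set f=λy, z=hλ:
  y_{n+1} = y_n + z·[2/3·y_n + 1/3·y_{n+1}] ⇒ (1 − 1/3z)y_{n+1} = (1 + 2/3z)y_n
  Hence R(z) = (1 + 2/3z)/(1 − 1/3z).

Need |R(x)|<1, x<0.
x=-0.73: |R|=0.4129
R=−1: 1+2/3x = −1+1/3x ⇒ -1/3x=2 ⇒ x=2/(-1/3)=-6.0000
Confirm numerically:
  x=-4.222: |R|=0.75381 <1
  x=-3.590: |R|=0.63429 <1
  x=-3.183: |R|=0.54440 <1
  x=-6.255: |R|=1.02755 >1
  x=-6.206: |R|=1.02238 >1
  x=-6.204: |R|=1.02216 >1
Interval (-6.0000, 0).

z∈(-6.0000,0).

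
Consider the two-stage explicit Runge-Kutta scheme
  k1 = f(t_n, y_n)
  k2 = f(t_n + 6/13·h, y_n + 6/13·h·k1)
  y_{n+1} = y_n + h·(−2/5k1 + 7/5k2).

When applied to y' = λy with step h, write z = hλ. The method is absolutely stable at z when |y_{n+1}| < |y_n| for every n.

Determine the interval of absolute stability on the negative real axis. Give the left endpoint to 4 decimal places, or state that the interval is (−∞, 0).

(-1.5476, 0).

Set f=λy, z=hλ:
  k1=λy_n ⇒ h·k1=z·y_n;  k2=λ(1+6/13z)y_n ⇒ h·k2=z(1+6/13z)y_n
  y_{n+1}/y_n = 1 − 2/5z + 7/5z(1+6/13z) = 1 + z + 42/65z²
  ⇒ R(z) = 1 + z + 42/65z².

Need |R(x)|<1, x<0.
x=-1.58: |R|=1.0331
R=1: x+42/65x²=0 ⇒ x=−65/42=-1.5476; min R=1−1/(4·42/65)=0.6131>−1
Confirm numerically:
  x=-1.246: |R|=0.75716 <1
  x=-1.105: |R|=0.68397 <1
  x=-0.709: |R|=0.61581 <1
  x=-1.861: |R|=1.37684 >1
  x=-1.706: |R|=1.17459 >1
Interval (-1.5476, 0).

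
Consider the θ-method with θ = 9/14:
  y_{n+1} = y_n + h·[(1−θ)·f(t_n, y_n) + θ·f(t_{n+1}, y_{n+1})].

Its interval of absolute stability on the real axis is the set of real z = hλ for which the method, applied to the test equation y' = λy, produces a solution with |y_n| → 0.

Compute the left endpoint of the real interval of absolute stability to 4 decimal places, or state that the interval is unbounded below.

On y'=λy, z=hλ:
  y_{n+1} = y_n + z·[5/14·y_n + 9/14·y_{n+1}] ⇒ (1 − 9/14z)y_{n+1} = (1 + 5/14z)y_n
  R(z) = (1 + 5/14z)/(1 − 9/14z).

Find x<0 with |R(x)|<1.
x=-0.99: |R|=0.3950
x=-2: |R|=0.1250
x=-10: |R|=0.3462
x=-100: |R|=0.5317
θ=9/14≥1/2 ⇒ |1+5/14x|<|1−9/14x| ∀x<0 ⇒ unbounded interval.

unbounded; (−∞, 0).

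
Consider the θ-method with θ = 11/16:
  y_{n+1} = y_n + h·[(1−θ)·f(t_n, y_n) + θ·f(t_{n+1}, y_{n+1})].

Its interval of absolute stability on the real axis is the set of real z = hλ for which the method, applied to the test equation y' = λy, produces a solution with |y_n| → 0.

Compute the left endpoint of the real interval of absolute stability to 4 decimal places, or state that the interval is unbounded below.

With y'=λy (z=hλ):
  y_{n+1} = y_n + z·[5/16·y_n + 11/16·y_{n+1}] ⇒ (1 − 11/16z)y_{n+1} = (1 + 5/16z)y_n
  ⇒ R(z) = (1 + 5/16z)/(1 − 11/16z).

Find x<0 with |R(x)|<1.
x=-1.01: |R|=0.4039
x=-2: |R|=0.1579
x=-10: |R|=0.2698
x=-100: |R|=0.4337
θ=11/16≥1/2 ⇒ |1+5/16x|<|1−11/16x| ∀x<0 ⇒ stable on all of ℝ⁻.

unbounded; (−∞, 0).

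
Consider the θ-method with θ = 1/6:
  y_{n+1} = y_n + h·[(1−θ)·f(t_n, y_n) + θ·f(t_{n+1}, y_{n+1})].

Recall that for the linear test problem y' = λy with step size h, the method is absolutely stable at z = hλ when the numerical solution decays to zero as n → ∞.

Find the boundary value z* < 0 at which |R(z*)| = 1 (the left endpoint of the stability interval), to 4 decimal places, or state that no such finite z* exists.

Test eqn y'=λy, z=hλ:
  y_{n+1} = y_n + z·[5/6·y_n + 1/6·y_{n+1}] ⇒ (1 − 1/6z)y_{n+1} = (1 + 5/6z)y_n
  R(z) = (1 + 5/6z)/(1 − 1/6z).

Need |R(x)|<1, x<0.
x=-0.78: |R|=0.3097
R=−1: 1+5/6x = −1+1/6x ⇒ -2/3x=2 ⇒ x=2/(-2/3)=-3.0000
Confirm numerically:
  x=-2.761: |R|=0.89088 <1
  x=-2.328: |R|=0.67723 <1
  x=-2.108: |R|=0.55994 <1
  x=-3.517: |R|=1.21730 >1
  x=-3.050: |R|=1.02210 >1
Stable set (-3.0000, 0).

left endpoint -3.0000.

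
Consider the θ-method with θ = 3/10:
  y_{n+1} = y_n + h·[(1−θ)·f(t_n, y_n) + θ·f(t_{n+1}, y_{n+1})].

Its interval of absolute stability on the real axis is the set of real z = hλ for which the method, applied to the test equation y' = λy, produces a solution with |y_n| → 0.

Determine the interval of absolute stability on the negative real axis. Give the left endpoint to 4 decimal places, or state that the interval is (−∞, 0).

On y'=λy, z=hλ:
  y_{n+1} = y_n + z·[7/10·y_n + 3/10·y_{n+1}] ⇒ (1 − 3/10z)y_{n+1} = (1 + 7/10z)y_n
  R(z) = (1 + 7/10z)/(1 − 3/10z).

Boundary: |R(x)|=1, x<0.
x=-1.32: |R|=0.0544
R=−1: 1+7/10x = −1+3/10x ⇒ -2/5x=2 ⇒ x=2/(-2/5)=-5.0000
Confirm numerically:
  x=-3.058: |R|=0.59487 <1
  x=-2.393: |R|=0.39298 <1
  x=-2.364: |R|=0.38310 <1
  x=-2.222: |R|=0.33325 <1
  x=-5.175: |R|=1.02742 >1
  x=-5.170: |R|=1.02666 >1
Stable set (-5.0000, 0).

z∈(-5.0000,0).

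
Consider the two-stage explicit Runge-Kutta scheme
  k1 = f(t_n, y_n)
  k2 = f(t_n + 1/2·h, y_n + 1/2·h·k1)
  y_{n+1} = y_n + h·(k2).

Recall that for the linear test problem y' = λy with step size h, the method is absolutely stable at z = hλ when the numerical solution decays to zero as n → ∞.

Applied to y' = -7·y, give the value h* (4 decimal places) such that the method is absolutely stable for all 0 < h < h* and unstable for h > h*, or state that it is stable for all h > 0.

Set f=λy, z=hλ:
  k1=λy_n ⇒ h·k1=z·y_n;  k2=λ(1+1/2z)y_n ⇒ h·k2=z(1+1/2z)y_n
  y_{n+1}/y_n = 1 + z(1+1/2z) = 1 + z + 1/2z²
  ⇒ R(z) = 1 + z + 1/2z².

Need |R(x)|<1, x<0.
x=-1.37: |R|=0.5685
R=1: x+1/2x²=0 ⇒ x=−2=-2.0000; min R=1−1/(4·1/2)=0.5000>−1
Confirm numerically:
  x=-1.569: |R|=0.66188 <1
  x=-1.394: |R|=0.57762 <1
  x=-1.393: |R|=0.57722 <1
  x=-0.946: |R|=0.50146 <1
  x=-2.323: |R|=1.37516 >1
  x=-2.093: |R|=1.09732 >1
Stable set (-2.0000, 0).

(-2.0000,0); λ=-7 ⇒ h* = (2)/7 = 0.2857.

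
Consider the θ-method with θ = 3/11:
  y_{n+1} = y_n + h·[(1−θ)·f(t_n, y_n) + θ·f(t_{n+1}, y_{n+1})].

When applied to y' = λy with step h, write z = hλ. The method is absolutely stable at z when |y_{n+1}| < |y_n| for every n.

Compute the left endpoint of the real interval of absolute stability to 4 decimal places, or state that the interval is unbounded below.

On y'=λy, z=hλ:
  y_{n+1} = y_n + z·[8/11·y_n + 3/11·y_{n+1}] ⇒ (1 − 3/11z)y_{n+1} = (1 + 8/11z)y_n
  Hence R(z) = (1 + 8/11z)/(1 − 3/11z).

Boundary: |R(x)|=1, x<0.
x=-1.21: |R|=0.0902
R=−1: 1+8/11x = −1+3/11x ⇒ -5/11x=2 ⇒ x=2/(-5/11)=-4.4000
Confirm numerically:
  x=-4.245: |R|=0.96735 <1
  x=-2.934: |R|=0.62984 <1
  x=-2.677: |R|=0.54732 <1
  x=-4.736: |R|=1.06665 >1
  x=-4.587: |R|=1.03776 >1
  x=-4.492: |R|=1.01879 >1
Stable set (-4.4000, 0).

left endpoint -4.4000.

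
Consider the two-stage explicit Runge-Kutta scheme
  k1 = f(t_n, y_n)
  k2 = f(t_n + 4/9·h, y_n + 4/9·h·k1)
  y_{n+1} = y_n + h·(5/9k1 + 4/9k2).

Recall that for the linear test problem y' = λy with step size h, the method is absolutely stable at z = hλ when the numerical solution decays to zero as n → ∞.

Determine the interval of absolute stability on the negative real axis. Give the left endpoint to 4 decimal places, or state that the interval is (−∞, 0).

With y'=λy (z=hλ):
  k1=λy_n ⇒ h·k1=z·y_n;  k2=λ(1+4/9z)y_n ⇒ h·k2=z(1+4/9z)y_n
  y_{n+1}/y_n = 1 + 5/9z + 4/9z(1+4/9z) = 1 + z + 16/81z²
  Hence R(z) = 1 + z + 16/81z².

Boundary: |R(x)|=1, x<0.
x=-1.43: |R|=0.0261
R=1: x+16/81x²=0 ⇒ x=−81/16=-5.0625; min R=1−1/(4·16/81)=-0.2656>−1
Confirm numerically:
  x=-4.925: |R|=0.86623 <1
  x=-4.617: |R|=0.59370 <1
  x=-2.953: |R|=0.23049 <1
  x=-5.525: |R|=1.50475 >1
  x=-5.416: |R|=1.37818 >1
  x=-5.103: |R|=1.04082 >1
Interval (-5.0625, 0).

(-5.0625, 0).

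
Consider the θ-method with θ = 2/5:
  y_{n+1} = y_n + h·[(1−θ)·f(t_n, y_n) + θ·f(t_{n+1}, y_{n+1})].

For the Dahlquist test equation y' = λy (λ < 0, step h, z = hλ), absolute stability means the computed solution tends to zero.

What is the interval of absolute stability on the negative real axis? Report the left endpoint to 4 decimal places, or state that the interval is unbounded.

(-10.0000, 0).

Set f=λy, z=hλ:
  y_{n+1} = y_n + z·[3/5·y_n + 2/5·y_{n+1}] ⇒ (1 − 2/5z)y_{n+1} = (1 + 3/5z)y_n
  ⇒ R(z) = (1 + 3/5z)/(1 − 2/5z).

Solve |R(x)|<1 on ℝ⁻.
x=-1.41: |R|=0.0985
R=−1: 1+3/5x = −1+2/5x ⇒ -1/5x=2 ⇒ x=2/(-1/5)=-10.0000
Confirm numerically:
  x=-6.661: |R|=0.81776 <1
  x=-5.846: |R|=0.75114 <1
  x=-5.761: |R|=0.74343 <1
  x=-10.361: |R|=1.01403 >1
  x=-10.170: |R|=1.00671 >1
Stable set (-10.0000, 0).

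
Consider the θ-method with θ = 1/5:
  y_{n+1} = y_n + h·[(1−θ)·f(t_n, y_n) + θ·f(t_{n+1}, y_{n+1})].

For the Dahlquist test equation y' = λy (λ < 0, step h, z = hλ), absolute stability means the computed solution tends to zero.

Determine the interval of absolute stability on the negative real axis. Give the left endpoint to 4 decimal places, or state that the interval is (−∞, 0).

(-3.3333, 0).

On y'=λy, z=hλ:
  y_{n+1} = y_n + z·[4/5·y_n + 1/5·y_{n+1}] ⇒ (1 − 1/5z)y_{n+1} = (1 + 4/5z)y_n
  R(z) = (1 + 4/5z)/(1 − 1/5z).

Solve |R(x)|<1 on ℝ⁻.
x=-1.3: |R|=0.0317
R=−1: 1+4/5x = −1+1/5x ⇒ -3/5x=2 ⇒ x=2/(-3/5)=-3.3333
Confirm numerically:
  x=-3.158: |R|=0.93552 <1
  x=-2.905: |R|=0.83744 <1
  x=-1.520: |R|=0.16564 <1
  x=-3.867: |R|=1.18056 >1
  x=-3.588: |R|=1.08896 >1
  x=-3.412: |R|=1.02806 >1
Stable set (-3.3333, 0).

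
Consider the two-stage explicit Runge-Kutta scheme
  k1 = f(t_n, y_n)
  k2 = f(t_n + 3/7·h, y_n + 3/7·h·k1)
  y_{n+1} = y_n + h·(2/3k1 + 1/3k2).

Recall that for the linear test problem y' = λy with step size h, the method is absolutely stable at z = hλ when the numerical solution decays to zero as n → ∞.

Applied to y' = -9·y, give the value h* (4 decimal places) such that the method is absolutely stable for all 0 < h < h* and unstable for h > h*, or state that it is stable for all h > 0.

Test eqn y'=λy, z=hλ:
  k1=λy_n ⇒ h·k1=z·y_n;  k2=λ(1+3/7z)y_n ⇒ h·k2=z(1+3/7z)y_n
  y_{n+1}/y_n = 1 + 2/3z + 1/3z(1+3/7z) = 1 + z + 1/7z²
  Hence R(z) = 1 + z + 1/7z².

Boundary: |R(x)|=1, x<0.
x=-1.33: |R|=0.0773
R=1: x+1/7x²=0 ⇒ x=−7=-7.0000; min R=1−1/(4·1/7)=-0.7500>−1
Confirm numerically:
  x=-6.642: |R|=0.66031 <1
  x=-6.121: |R|=0.23138 <1
  x=-4.796: |R|=0.51005 <1
  x=-7.488: |R|=1.52202 >1
  x=-7.393: |R|=1.41506 >1
  x=-7.128: |R|=1.13034 >1
So |R|<1 on (-7.0000, 0).

(-7.0000,0); λ=-9 ⇒ h* = (7)/9 = 0.7778.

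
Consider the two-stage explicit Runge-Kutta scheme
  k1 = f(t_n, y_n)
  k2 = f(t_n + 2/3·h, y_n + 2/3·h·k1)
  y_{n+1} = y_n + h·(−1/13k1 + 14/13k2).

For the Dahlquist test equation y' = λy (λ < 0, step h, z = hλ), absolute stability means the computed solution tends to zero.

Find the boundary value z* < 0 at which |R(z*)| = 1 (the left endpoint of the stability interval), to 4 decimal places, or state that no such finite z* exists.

Set f=λy, z=hλ:
  k1=λy_n ⇒ h·k1=z·y_n;  k2=λ(1+2/3z)y_n ⇒ h·k2=z(1+2/3z)y_n
  y_{n+1}/y_n = 1 − 1/13z + 14/13z(1+2/3z) = 1 + z + 28/39z²
  so R(z) = 1 + z + 28/39z².

Boundary: |R(x)|=1, x<0.
x=-0.65: |R|=0.6533
R=1: x+28/39x²=0 ⇒ x=−39/28=-1.3929; min R=1−1/(4·28/39)=0.6518>−1
Confirm numerically:
  x=-1.323: |R|=0.93365 <1
  x=-1.108: |R|=0.77340 <1
  x=-1.043: |R|=0.73802 <1
  x=-0.761: |R|=0.65478 <1
  x=-1.805: |R|=1.53409 >1
  x=-1.628: |R|=1.27484 >1
Interval (-1.3929, 0).

left endpoint -1.3929.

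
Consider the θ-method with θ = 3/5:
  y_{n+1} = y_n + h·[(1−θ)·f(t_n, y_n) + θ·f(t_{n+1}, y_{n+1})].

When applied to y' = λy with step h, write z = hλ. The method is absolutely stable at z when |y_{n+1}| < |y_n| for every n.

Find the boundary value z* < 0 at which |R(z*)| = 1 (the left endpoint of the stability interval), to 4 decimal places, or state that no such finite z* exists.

interval (−∞, 0).

With y'=λy (z=hλ):
  y_{n+1} = y_n + z·[2/5·y_n + 3/5·y_{n+1}] ⇒ (1 − 3/5z)y_{n+1} = (1 + 2/5z)y_n
  ⇒ R(z) = (1 + 2/5z)/(1 − 3/5z).

Boundary: |R(x)|=1, x<0.
x=-1.24: |R|=0.2890
x=-2: |R|=0.0909
x=-10: |R|=0.4286
x=-100: |R|=0.6393
θ=3/5≥1/2 ⇒ |1+2/5x|<|1−3/5x| ∀x<0 ⇒ interval (−∞,0).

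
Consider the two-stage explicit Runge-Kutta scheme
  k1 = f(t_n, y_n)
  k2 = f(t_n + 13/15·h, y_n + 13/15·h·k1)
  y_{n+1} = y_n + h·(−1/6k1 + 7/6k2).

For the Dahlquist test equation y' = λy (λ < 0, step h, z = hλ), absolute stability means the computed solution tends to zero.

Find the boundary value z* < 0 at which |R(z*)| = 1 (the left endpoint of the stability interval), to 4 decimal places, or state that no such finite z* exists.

left endpoint -0.9890.

Set f=λy, z=hλ:
  k1=λy_n ⇒ h·k1=z·y_n;  k2=λ(1+13/15z)y_n ⇒ h·k2=z(1+13/15z)y_n
  y_{n+1}/y_n = 1 − 1/6z + 7/6z(1+13/15z) = 1 + z + 91/90z²
  ⇒ R(z) = 1 + z + 91/90z².

Solve |R(x)|<1 on ℝ⁻.
x=-1.05: |R|=1.0648
R=1: x+91/90x²=0 ⇒ x=−90/91=-0.9890; min R=1−1/(4·91/90)=0.7527>−1
Confirm numerically:
  x=-0.924: |R|=0.93926 <1
  x=-0.715: |R|=0.80191 <1
  x=-0.609: |R|=0.76600 <1
  x=-0.456: |R|=0.75425 <1
  x=-1.584: |R|=1.95293 >1
  x=-1.192: |R|=1.24465 >1
So |R|<1 on (-0.9890, 0).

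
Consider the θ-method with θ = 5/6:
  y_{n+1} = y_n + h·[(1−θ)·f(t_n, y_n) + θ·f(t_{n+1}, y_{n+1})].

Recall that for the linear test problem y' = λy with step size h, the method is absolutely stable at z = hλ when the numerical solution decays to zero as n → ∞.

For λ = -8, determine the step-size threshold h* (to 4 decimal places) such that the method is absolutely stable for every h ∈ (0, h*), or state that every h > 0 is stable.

unbounded; (−∞, 0). Any h>0 works for λ=-8.

Set f=λy, z=hλ:
  y_{n+1} = y_n + z·[1/6·y_n + 5/6·y_{n+1}] ⇒ (1 − 5/6z)y_{n+1} = (1 + 1/6z)y_n
  so R(z) = (1 + 1/6z)/(1 − 5/6z).

Need |R(x)|<1, x<0.
x=-1.73: |R|=0.2915
x=-2: |R|=0.2500
x=-10: |R|=0.0714
x=-100: |R|=0.1858
θ=5/6≥1/2 ⇒ |1+1/6x|<|1−5/6x| ∀x<0 ⇒ unbounded interval.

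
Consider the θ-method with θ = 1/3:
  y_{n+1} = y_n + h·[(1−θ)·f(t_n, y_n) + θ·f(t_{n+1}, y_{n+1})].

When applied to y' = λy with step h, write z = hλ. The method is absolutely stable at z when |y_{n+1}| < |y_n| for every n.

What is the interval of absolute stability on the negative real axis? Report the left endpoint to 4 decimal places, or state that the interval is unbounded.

(-6.0000, 0).

Test eqn y'=λy, z=hλ:
  y_{n+1} = y_n + z·[2/3·y_n + 1/3·y_{n+1}] ⇒ (1 − 1/3z)y_{n+1} = (1 + 2/3z)y_n
  so R(z) = (1 + 2/3z)/(1 − 1/3z).

Find x<0 with |R(x)|<1.
x=-0.82: |R|=0.3560
R=−1: 1+2/3x = −1+1/3x ⇒ -1/3x=2 ⇒ x=2/(-1/3)=-6.0000
Confirm numerically:
  x=-5.305: |R|=0.91632 <1
  x=-4.182: |R|=0.74687 <1
  x=-3.096: |R|=0.52362 <1
  x=-6.539: |R|=1.05650 >1
  x=-6.074: |R|=1.00816 >1
Interval (-6.0000, 0).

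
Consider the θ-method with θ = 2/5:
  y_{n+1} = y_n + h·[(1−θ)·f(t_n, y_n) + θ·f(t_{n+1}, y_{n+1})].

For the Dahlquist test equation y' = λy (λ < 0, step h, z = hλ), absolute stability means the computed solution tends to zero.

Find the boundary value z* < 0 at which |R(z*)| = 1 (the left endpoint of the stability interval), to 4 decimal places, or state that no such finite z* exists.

left endpoint -10.0000.

On y'=λy, z=hλ:
  y_{n+1} = y_n + z·[3/5·y_n + 2/5·y_{n+1}] ⇒ (1 − 2/5z)y_{n+1} = (1 + 3/5z)y_n
  ⇒ R(z) = (1 + 3/5z)/(1 − 2/5z).

Need |R(x)|<1, x<0.
x=-1.4: |R|=0.1026
R=−1: 1+3/5x = −1+2/5x ⇒ -1/5x=2 ⇒ x=2/(-1/5)=-10.0000
Confirm numerically:
  x=-9.011: |R|=0.95704 <1
  x=-8.383: |R|=0.92571 <1
  x=-6.306: |R|=0.79026 <1
  x=-10.462: |R|=1.01782 >1
  x=-10.359: |R|=1.01396 >1
  x=-10.264: |R|=1.01034 >1
So |R|<1 on (-10.0000, 0).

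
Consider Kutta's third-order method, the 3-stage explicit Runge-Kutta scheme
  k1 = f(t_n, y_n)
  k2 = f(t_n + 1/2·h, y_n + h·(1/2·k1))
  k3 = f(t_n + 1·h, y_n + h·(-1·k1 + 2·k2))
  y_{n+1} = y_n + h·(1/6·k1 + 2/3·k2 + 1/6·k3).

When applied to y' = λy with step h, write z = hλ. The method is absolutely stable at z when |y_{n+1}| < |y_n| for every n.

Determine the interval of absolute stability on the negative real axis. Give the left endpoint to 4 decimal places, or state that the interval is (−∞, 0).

Set f=λy, z=hλ:
  order 3, 3-stage ⇒ R(z)=1+z+z^2/2+z^3/6
  (e.g. R(-1.46)=0.08711, |R|=0.08711)

Solve |R(x)|<1 on ℝ⁻.
x=-1.46: |R|=0.0871
|R(-2.25)|=0.6172 |R(-2.07)|=0.4058 |R(-0.64)|=0.5211
Bisect:
  x_lo=-2.8918 |R|=1.7409  x_hi=-0.1075 |R|=0.8981
  mid=-1.49962 |R|=0.06274 →hi
  mid=-2.19570 |R|=0.54943 →hi
  mid=-2.54374 |R|=1.05169 →lo
  mid=-2.36972 |R|=0.77982 →hi
  mid=-2.45673 |R|=0.91024 →hi
  mid=-2.50023 |R|=0.97955 →hi
  mid=-2.52199 |R|=1.01526 →lo
  mid=-2.51111 |R|=0.99731 →hi
  mid=-2.51655 |R|=1.00626 →lo
  mid=-2.51383 |R|=1.00178 →lo
  ...
  [-2.51281,-2.51264] ⇒ x*=-2.5127
Interval (-2.5127, 0).

z∈(-2.5127,0).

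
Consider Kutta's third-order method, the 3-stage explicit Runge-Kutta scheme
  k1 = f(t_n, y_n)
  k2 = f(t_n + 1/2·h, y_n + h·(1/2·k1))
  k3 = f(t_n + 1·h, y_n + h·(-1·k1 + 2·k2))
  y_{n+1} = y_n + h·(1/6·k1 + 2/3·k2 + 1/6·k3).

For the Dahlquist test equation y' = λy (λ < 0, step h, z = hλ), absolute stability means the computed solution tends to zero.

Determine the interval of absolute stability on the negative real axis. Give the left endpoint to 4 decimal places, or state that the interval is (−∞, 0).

z∈(-2.5127,0).

Test eqn y'=λy, z=hλ:
  order 3, 3-stage ⇒ R(z)=1+z+z^2/2+z^3/6
  (e.g. R(-0.77)=0.45036, |R|=0.45036)

Solve |R(x)|<1 on ℝ⁻.
x=-0.77: |R|=0.4504
|R(-2.76)|=1.4553 |R(-2.73)|=1.3946 |R(-1.04)|=0.3133
Bisect:
  x_lo=-2.9895 |R|=1.9738  x_hi=-0.1553 |R|=0.8561
  mid=-1.57240 |R|=0.01588 →hi
  mid=-2.28093 |R|=0.65742 →hi
  mid=-2.63519 |R|=1.21298 →lo
  mid=-2.45806 |R|=0.91232 →hi
  mid=-2.54663 |R|=1.05658 →lo
  mid=-2.50234 |R|=0.98298 →hi
  mid=-2.52449 |R|=1.01941 →lo
  mid=-2.51342 |R|=1.00110 →lo
  mid=-2.50788 |R|=0.99202 →hi
  ...
  [-2.51290,-2.51272] ⇒ x*=-2.5127
Interval (-2.5127, 0).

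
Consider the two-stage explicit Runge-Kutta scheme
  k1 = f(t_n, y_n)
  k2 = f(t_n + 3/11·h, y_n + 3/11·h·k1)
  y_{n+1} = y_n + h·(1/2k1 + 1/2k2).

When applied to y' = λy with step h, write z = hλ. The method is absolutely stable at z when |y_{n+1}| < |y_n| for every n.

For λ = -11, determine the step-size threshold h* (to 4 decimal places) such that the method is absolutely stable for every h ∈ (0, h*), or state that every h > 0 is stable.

Test eqn y'=λy, z=hλ:
  k1=λy_n ⇒ h·k1=z·y_n;  k2=λ(1+3/11z)y_n ⇒ h·k2=z(1+3/11z)y_n
  y_{n+1}/y_n = 1 + 1/2z + 1/2z(1+3/11z) = 1 + z + 3/22z²
  so R(z) = 1 + z + 3/22z².

Boundary: |R(x)|=1, x<0.
x=-1.33: |R|=0.0888
R=1: x+3/22x²=0 ⇒ x=−22/3=-7.3333; min R=1−1/(4·3/22)=-0.8333>−1
Confirm numerically:
  x=-5.488: |R|=0.38098 <1
  x=-4.481: |R|=0.74291 <1
  x=-3.742: |R|=0.83256 <1
  x=-7.694: |R|=1.37840 >1
  x=-7.596: |R|=1.27207 >1
  x=-7.455: |R|=1.12369 >1
Stable set (-7.3333, 0).

(-7.3333,0); λ=-11 ⇒ h* = (22/3)/11 = 0.6667.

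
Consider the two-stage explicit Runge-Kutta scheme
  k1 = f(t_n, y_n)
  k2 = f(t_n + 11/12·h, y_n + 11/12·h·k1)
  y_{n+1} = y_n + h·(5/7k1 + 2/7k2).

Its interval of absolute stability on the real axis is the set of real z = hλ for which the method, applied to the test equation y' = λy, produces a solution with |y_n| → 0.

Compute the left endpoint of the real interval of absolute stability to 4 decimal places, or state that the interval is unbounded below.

On y'=λy, z=hλ:
  k1=λy_n ⇒ h·k1=z·y_n;  k2=λ(1+11/12z)y_n ⇒ h·k2=z(1+11/12z)y_n
  y_{n+1}/y_n = 1 + 5/7z + 2/7z(1+11/12z) = 1 + z + 11/42z²
  Hence R(z) = 1 + z + 11/42z².

Find x<0 with |R(x)|<1.
x=-1.7: |R|=0.0569
R=1: x+11/42x²=0 ⇒ x=−42/11=-3.8182; min R=1−1/(4·11/42)=0.0455>−1
Confirm numerically:
  x=-2.715: |R|=0.21556 <1
  x=-2.686: |R|=0.20354 <1
  x=-1.754: |R|=0.05175 <1
  x=-4.403: |R|=1.67439 >1
  x=-4.271: |R|=1.50652 >1
  x=-3.854: |R|=1.03615 >1
Stable set (-3.8182, 0).

left endpoint -3.8182.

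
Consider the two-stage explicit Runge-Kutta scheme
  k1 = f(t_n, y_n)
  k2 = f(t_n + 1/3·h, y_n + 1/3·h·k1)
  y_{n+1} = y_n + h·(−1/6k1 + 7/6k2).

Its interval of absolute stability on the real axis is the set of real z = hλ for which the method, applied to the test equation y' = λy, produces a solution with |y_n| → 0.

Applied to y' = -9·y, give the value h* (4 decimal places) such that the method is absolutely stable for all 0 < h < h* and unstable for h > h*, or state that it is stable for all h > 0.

With y'=λy (z=hλ):
  k1=λy_n ⇒ h·k1=z·y_n;  k2=λ(1+1/3z)y_n ⇒ h·k2=z(1+1/3z)y_n
  y_{n+1}/y_n = 1 − 1/6z + 7/6z(1+1/3z) = 1 + z + 7/18z²
  ⇒ R(z) = 1 + z + 7/18z².

Solve |R(x)|<1 on ℝ⁻.
x=-0.63: |R|=0.5243
R=1: x+7/18x²=0 ⇒ x=−18/7=-2.5714; min R=1−1/(4·7/18)=0.3571>−1
Confirm numerically:
  x=-2.151: |R|=0.64831 <1
  x=-1.626: |R|=0.40217 <1
  x=-1.434: |R|=0.36569 <1
  x=-1.359: |R|=0.35923 <1
  x=-2.968: |R|=1.45773 >1
  x=-2.951: |R|=1.43560 >1
  x=-2.789: |R|=1.23598 >1
Interval (-2.5714, 0).

(-2.5714,0); λ=-9 ⇒ h* = (18/7)/9 = 0.2857.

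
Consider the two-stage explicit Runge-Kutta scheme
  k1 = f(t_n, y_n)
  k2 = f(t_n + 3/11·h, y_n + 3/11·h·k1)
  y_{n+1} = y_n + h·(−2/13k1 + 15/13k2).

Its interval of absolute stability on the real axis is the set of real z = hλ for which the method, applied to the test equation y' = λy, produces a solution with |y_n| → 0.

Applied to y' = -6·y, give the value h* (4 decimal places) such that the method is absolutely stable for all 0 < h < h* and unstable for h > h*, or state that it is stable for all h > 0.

Set f=λy, z=hλ:
  k1=λy_n ⇒ h·k1=z·y_n;  k2=λ(1+3/11z)y_n ⇒ h·k2=z(1+3/11z)y_n
  y_{n+1}/y_n = 1 − 2/13z + 15/13z(1+3/11z) = 1 + z + 45/143z²
  R(z) = 1 + z + 45/143z².

Need |R(x)|<1, x<0.
x=-0.96: |R|=0.3300
R=1: x+45/143x²=0 ⇒ x=−143/45=-3.1778; min R=1−1/(4·45/143)=0.2056>−1
Confirm numerically:
  x=-2.452: |R|=0.43998 <1
  x=-1.911: |R|=0.23821 <1
  x=-1.652: |R|=0.20681 <1
  x=-3.413: |R|=1.25263 >1
  x=-3.385: |R|=1.22074 >1
So |R|<1 on (-3.1778, 0).

(-3.1778,0); λ=-6 ⇒ h* = (143/45)/6 = 0.5296.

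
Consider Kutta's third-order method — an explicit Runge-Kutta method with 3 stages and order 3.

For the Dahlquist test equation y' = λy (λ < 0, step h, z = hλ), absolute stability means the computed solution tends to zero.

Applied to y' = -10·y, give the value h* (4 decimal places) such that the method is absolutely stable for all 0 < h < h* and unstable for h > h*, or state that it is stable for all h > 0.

With y'=λy (z=hλ):
  order 3, 3-stage ⇒ R(z)=1+z+z^2/2+z^3/6
  (e.g. R(-0.74)=0.46626, |R|=0.46626)

Solve |R(x)|<1 on ℝ⁻.
x=-0.74: |R|=0.4663
|R(-2.56)|=1.0794 |R(-2.54)|=1.0454 |R(-2.49)|=0.9630
Bisect:
  x_lo=-3.3035 |R|=2.8554  x_hi=-0.1432 |R|=0.8665
  mid=-1.72334 |R|=0.09142 →hi
  mid=-2.51341 |R|=1.00109 →lo
  mid=-2.11838 |R|=0.45899 →hi
  mid=-2.31589 |R|=0.70437 →hi
  mid=-2.41465 |R|=0.84583 →hi
  mid=-2.46403 |R|=0.92167 →hi
  mid=-2.48872 |R|=0.96093 →hi
  ...
  [-2.51283,-2.51264] ⇒ x*=-2.5127
So |R|<1 on (-2.5127, 0).

(-2.5127,0); λ=-10 ⇒ h* = 0.2513.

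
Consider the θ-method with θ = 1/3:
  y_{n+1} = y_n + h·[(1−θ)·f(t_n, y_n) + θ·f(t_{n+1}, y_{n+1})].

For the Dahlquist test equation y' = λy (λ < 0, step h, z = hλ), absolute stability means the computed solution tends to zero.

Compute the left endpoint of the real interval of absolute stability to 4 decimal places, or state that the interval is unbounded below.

Test eqn y'=λy, z=hλ:
  y_{n+1} = y_n + z·[2/3·y_n + 1/3·y_{n+1}] ⇒ (1 − 1/3z)y_{n+1} = (1 + 2/3z)y_n
  so R(z) = (1 + 2/3z)/(1 − 1/3z).

Solve |R(x)|<1 on ℝ⁻.
x=-0.86: |R|=0.3316
R=−1: 1+2/3x = −1+1/3x ⇒ -1/3x=2 ⇒ x=2/(-1/3)=-6.0000
Confirm numerically:
  x=-4.936: |R|=0.86593 <1
  x=-3.261: |R|=0.56253 <1
  x=-2.904: |R|=0.47561 <1
  x=-6.432: |R|=1.04580 >1
  x=-6.285: |R|=1.03069 >1
  x=-6.060: |R|=1.00662 >1
Interval (-6.0000, 0).

left endpoint -6.0000.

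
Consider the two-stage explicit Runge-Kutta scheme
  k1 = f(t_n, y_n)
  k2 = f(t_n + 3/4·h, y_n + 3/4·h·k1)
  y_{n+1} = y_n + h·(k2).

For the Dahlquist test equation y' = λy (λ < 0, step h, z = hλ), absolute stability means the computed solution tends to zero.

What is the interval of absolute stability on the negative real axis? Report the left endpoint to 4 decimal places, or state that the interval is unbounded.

Set f=λy, z=hλ:
  k1=λy_n ⇒ h·k1=z·y_n;  k2=λ(1+3/4z)y_n ⇒ h·k2=z(1+3/4z)y_n
  y_{n+1}/y_n = 1 + z(1+3/4z) = 1 + z + 3/4z²
  Hence R(z) = 1 + z + 3/4z².

Boundary: |R(x)|=1, x<0.
x=-1.11: |R|=0.8141
R=1: x+3/4x²=0 ⇒ x=−4/3=-1.3333; min R=1−1/(4·3/4)=0.6667>−1
Confirm numerically:
  x=-1.298: |R|=0.96560 <1
  x=-1.168: |R|=0.85517 <1
  x=-1.149: |R|=0.84115 <1
  x=-0.861: |R|=0.69499 <1
  x=-1.888: |R|=1.78541 >1
  x=-1.734: |R|=1.52107 >1
  x=-1.508: |R|=1.19755 >1
So |R|<1 on (-1.3333, 0).

z∈(-1.3333,0).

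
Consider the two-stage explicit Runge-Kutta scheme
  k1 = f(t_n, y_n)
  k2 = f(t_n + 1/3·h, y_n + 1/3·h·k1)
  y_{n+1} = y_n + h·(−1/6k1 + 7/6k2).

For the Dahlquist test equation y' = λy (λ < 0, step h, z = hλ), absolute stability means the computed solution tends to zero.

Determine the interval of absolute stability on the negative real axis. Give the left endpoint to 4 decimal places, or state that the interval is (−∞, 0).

(-2.5714, 0).

Set f=λy, z=hλ:
  k1=λy_n ⇒ h·k1=z·y_n;  k2=λ(1+1/3z)y_n ⇒ h·k2=z(1+1/3z)y_n
  y_{n+1}/y_n = 1 − 1/6z + 7/6z(1+1/3z) = 1 + z + 7/18z²
  so R(z) = 1 + z + 7/18z².

Solve |R(x)|<1 on ℝ⁻.
x=-1.18: |R|=0.3615
R=1: x+7/18x²=0 ⇒ x=−18/7=-2.5714; min R=1−1/(4·7/18)=0.3571>−1
Confirm numerically:
  x=-2.481: |R|=0.91275 <1
  x=-2.245: |R|=0.71501 <1
  x=-2.223: |R|=0.69878 <1
  x=-1.716: |R|=0.42914 <1
  x=-3.145: |R|=1.70151 >1
  x=-3.131: |R|=1.68134 >1
Stable set (-2.5714, 0).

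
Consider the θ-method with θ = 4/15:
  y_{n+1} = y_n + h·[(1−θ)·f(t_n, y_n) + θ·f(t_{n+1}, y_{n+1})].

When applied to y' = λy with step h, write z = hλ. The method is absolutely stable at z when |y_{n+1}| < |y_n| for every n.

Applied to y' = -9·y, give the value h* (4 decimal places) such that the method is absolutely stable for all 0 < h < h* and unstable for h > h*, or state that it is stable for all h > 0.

(-4.2857,0); λ=-9 ⇒ h* = (30/7)/9 = 0.4762.

Test eqn y'=λy, z=hλ:
  y_{n+1} = y_n + z·[11/15·y_n + 4/15·y_{n+1}] ⇒ (1 − 4/15z)y_{n+1} = (1 + 11/15z)y_n
  so R(z) = (1 + 11/15z)/(1 − 4/15z).

Find x<0 with |R(x)|<1.
x=-1.56: |R|=0.1017
R=−1: 1+11/15x = −1+4/15x ⇒ -7/15x=2 ⇒ x=2/(-7/15)=-4.2857
Confirm numerically:
  x=-4.110: |R|=0.96088 <1
  x=-3.576: |R|=0.83047 <1
  x=-2.655: |R|=0.55445 <1
  x=-2.609: |R|=0.53857 <1
  x=-4.791: |R|=1.10353 >1
  x=-4.762: |R|=1.09792 >1
  x=-4.358: |R|=1.01560 >1
Stable set (-4.2857, 0).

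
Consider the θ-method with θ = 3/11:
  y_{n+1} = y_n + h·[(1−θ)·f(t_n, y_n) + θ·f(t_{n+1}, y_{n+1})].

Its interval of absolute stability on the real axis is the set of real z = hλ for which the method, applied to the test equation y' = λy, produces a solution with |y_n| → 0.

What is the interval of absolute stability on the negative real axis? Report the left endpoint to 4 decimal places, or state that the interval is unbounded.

(-4.4000, 0).

With y'=λy (z=hλ):
  y_{n+1} = y_n + z·[8/11·y_n + 3/11·y_{n+1}] ⇒ (1 − 3/11z)y_{n+1} = (1 + 8/11z)y_n
  R(z) = (1 + 8/11z)/(1 − 3/11z).

Need |R(x)|<1, x<0.
x=-1.31: |R|=0.0348
R=−1: 1+8/11x = −1+3/11x ⇒ -5/11x=2 ⇒ x=2/(-5/11)=-4.4000
Confirm numerically:
  x=-4.066: |R|=0.92801 <1
  x=-3.482: |R|=0.78597 <1
  x=-2.998: |R|=0.64939 <1
  x=-2.830: |R|=0.59723 <1
  x=-4.989: |R|=1.11341 >1
  x=-4.511: |R|=1.02262 >1
Stable set (-4.4000, 0).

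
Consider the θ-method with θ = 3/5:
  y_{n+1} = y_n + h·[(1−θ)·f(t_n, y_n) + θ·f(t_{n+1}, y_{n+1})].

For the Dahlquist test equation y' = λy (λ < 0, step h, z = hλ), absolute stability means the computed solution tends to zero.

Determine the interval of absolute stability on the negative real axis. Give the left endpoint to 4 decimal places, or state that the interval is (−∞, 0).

Set f=λy, z=hλ:
  y_{n+1} = y_n + z·[2/5·y_n + 3/5·y_{n+1}] ⇒ (1 − 3/5z)y_{n+1} = (1 + 2/5z)y_n
  ⇒ R(z) = (1 + 2/5z)/(1 − 3/5z).

Need |R(x)|<1, x<0.
x=-0.61: |R|=0.5534
x=-2: |R|=0.0909
x=-10: |R|=0.4286
x=-100: |R|=0.6393
θ=3/5≥1/2 ⇒ |1+2/5x|<|1−3/5x| ∀x<0 ⇒ stable on all of ℝ⁻.

unbounded; (−∞, 0).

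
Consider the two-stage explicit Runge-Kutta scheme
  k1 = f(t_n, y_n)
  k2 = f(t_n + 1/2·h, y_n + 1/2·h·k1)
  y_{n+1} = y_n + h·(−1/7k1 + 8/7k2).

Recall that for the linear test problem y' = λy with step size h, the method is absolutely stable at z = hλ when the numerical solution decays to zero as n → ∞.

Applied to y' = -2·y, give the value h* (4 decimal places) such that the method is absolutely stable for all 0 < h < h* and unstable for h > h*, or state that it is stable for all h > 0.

Test eqn y'=λy, z=hλ:
  k1=λy_n ⇒ h·k1=z·y_n;  k2=λ(1+1/2z)y_n ⇒ h·k2=z(1+1/2z)y_n
  y_{n+1}/y_n = 1 − 1/7z + 8/7z(1+1/2z) = 1 + z + 4/7z²
  so R(z) = 1 + z + 4/7z².

Need |R(x)|<1, x<0.
x=-1.72: |R|=0.9705
R=1: x+4/7x²=0 ⇒ x=−7/4=-1.7500; min R=1−1/(4·4/7)=0.5625>−1
Confirm numerically:
  x=-1.282: |R|=0.65716 <1
  x=-1.111: |R|=0.59433 <1
  x=-0.912: |R|=0.56328 <1
  x=-2.337: |R|=1.78390 >1
  x=-2.277: |R|=1.68570 >1
Stable set (-1.7500, 0).

(-1.7500,0); λ=-2 ⇒ h* = (7/4)/2 = 0.8750.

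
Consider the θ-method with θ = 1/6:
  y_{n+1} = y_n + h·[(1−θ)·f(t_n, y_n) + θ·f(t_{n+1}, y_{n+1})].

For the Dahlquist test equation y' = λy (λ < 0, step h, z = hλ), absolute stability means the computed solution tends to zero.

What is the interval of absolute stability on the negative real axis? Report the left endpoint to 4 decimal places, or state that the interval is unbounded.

Test eqn y'=λy, z=hλ:
  y_{n+1} = y_n + z·[5/6·y_n + 1/6·y_{n+1}] ⇒ (1 − 1/6z)y_{n+1} = (1 + 5/6z)y_n
  Hence R(z) = (1 + 5/6z)/(1 − 1/6z).

Find x<0 with |R(x)|<1.
x=-0.7: |R|=0.3731
R=−1: 1+5/6x = −1+1/6x ⇒ -2/3x=2 ⇒ x=2/(-2/3)=-3.0000
Confirm numerically:
  x=-2.546: |R|=0.78750 <1
  x=-2.078: |R|=0.54345 <1
  x=-1.661: |R|=0.30087 <1
  x=-3.557: |R|=1.23313 >1
  x=-3.301: |R|=1.12945 >1
  x=-3.205: |R|=1.08908 >1
So |R|<1 on (-3.0000, 0).

z∈(-3.0000,0).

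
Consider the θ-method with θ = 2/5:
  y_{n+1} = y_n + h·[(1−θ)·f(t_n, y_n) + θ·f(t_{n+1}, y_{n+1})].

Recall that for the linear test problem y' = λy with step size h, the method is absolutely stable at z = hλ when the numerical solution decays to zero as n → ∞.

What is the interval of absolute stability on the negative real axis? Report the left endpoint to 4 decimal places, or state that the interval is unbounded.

(-10.0000, 0).

On y'=λy, z=hλ:
  y_{n+1} = y_n + z·[3/5·y_n + 2/5·y_{n+1}] ⇒ (1 − 2/5z)y_{n+1} = (1 + 3/5z)y_n
  R(z) = (1 + 3/5z)/(1 − 2/5z).

Find x<0 with |R(x)|<1.
x=-1.01: |R|=0.2806
R=−1: 1+3/5x = −1+2/5x ⇒ -1/5x=2 ⇒ x=2/(-1/5)=-10.0000
Confirm numerically:
  x=-9.748: |R|=0.98971 <1
  x=-7.816: |R|=0.89415 <1
  x=-5.869: |R|=0.75320 <1
  x=-5.006: |R|=0.66733 <1
  x=-10.377: |R|=1.01464 >1
  x=-10.349: |R|=1.01358 >1
Stable set (-10.0000, 0).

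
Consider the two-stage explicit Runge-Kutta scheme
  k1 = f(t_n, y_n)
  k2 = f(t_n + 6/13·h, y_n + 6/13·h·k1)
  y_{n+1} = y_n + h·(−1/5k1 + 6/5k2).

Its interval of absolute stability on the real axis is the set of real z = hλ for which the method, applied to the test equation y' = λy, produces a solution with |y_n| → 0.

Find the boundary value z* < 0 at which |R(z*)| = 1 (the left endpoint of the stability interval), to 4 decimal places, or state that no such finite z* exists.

With y'=λy (z=hλ):
  k1=λy_n ⇒ h·k1=z·y_n;  k2=λ(1+6/13z)y_n ⇒ h·k2=z(1+6/13z)y_n
  y_{n+1}/y_n = 1 − 1/5z + 6/5z(1+6/13z) = 1 + z + 36/65z²
  Hence R(z) = 1 + z + 36/65z².

Solve |R(x)|<1 on ℝ⁻.
x=-0.49: |R|=0.6430
R=1: x+36/65x²=0 ⇒ x=−65/36=-1.8056; min R=1−1/(4·36/65)=0.5486>−1
Confirm numerically:
  x=-1.710: |R|=0.90950 <1
  x=-1.641: |R|=0.85044 <1
  x=-1.406: |R|=0.68886 <1
  x=-0.865: |R|=0.54940 <1
  x=-2.221: |R|=1.51104 >1
  x=-2.049: |R|=1.27627 >1
Stable set (-1.8056, 0).

z* = -1.8056.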